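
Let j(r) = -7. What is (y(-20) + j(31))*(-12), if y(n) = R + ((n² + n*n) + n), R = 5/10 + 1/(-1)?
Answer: -9270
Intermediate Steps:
R = -½ (R = 5*(⅒) + 1*(-1) = ½ - 1 = -½ ≈ -0.50000)
y(n) = -½ + n + 2*n² (y(n) = -½ + ((n² + n*n) + n) = -½ + ((n² + n²) + n) = -½ + (2*n² + n) = -½ + (n + 2*n²) = -½ + n + 2*n²)
(y(-20) + j(31))*(-12) = ((-½ - 20 + 2*(-20)²) - 7)*(-12) = ((-½ - 20 + 2*400) - 7)*(-12) = ((-½ - 20 + 800) - 7)*(-12) = (1559/2 - 7)*(-12) = (1545/2)*(-12) = -9270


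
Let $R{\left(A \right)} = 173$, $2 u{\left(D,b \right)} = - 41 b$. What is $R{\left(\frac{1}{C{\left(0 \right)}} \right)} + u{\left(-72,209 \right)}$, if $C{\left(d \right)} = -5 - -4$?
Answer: $- \frac{8223}{2} \approx -4111.5$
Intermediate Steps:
$C{\left(d \right)} = -1$ ($C{\left(d \right)} = -5 + 4 = -1$)
$u{\left(D,b \right)} = - \frac{41 b}{2}$ ($u{\left(D,b \right)} = \frac{\left(-41\right) b}{2} = - \frac{41 b}{2}$)
$R{\left(\frac{1}{C{\left(0 \right)}} \right)} + u{\left(-72,209 \right)} = 173 - \frac{8569}{2} = - \frac{8223}{2}$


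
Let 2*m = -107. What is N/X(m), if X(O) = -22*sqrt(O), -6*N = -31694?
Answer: 15847*I*sqrt(214)/7062 ≈ 32.827*I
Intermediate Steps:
m = -107/2 (m = (1/2)*(-107) = -107/2 ≈ -53.500)
N = 15847/3 (N = -1/6*(-31694) = 15847/3 ≈ 5282.3)
N/X(m) = 15847/(3*((-11*I*sqrt(214)))) = 15847*(I*sqrt(214)/2354)/3 = 15847*I*sqrt(214)/7062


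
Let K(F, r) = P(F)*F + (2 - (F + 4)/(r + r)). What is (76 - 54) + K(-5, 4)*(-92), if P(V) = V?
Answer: -4947/2 ≈ -2473.5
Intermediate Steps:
K(F, r) = 2 + F² - (4 + F)/(2*r) (K(F, r) = F*F + (2 - (F + 4)/(r + r)) = F² + (2 - (4 + F)/(2*r)) = 2 + F² - (4 + F)/(2*r))
(76 - 54) + K(-5, 4)*(-92) = (76 - 54) + ((-2 - ½*(-5) + 4*(2 + (-5)²))/4)*(-92) = 22 + ((-2 + 5/2 + 4*(2 + 25))/4)*(-92) = 22 + ((-2 + 5/2 + 4*27)/4)*(-92) = 22 + ((-2 + 5/2 + 108)/4)*(-92) = 22 + ((¼)*(217/2))*(-92) = 22 + (217/8)*(-92) = 22 - 4991/2 = -4947/2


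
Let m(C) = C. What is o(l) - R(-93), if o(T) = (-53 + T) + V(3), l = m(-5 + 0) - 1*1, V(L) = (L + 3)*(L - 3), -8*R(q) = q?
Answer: -565/8 ≈ -70.625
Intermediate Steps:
R(q) = -q/8
V(L) = (-3 + L)*(3 + L) (V(L) = (3 + L)*(-3 + L) = (-3 + L)*(3 + L))
l = -6 (l = (-5 + 0) - 1*1 = -5 - 1 = -6)
o(T) = -53 + T (o(T) = (-53 + T) + (-9 + 3²) = (-53 + T) + (-9 + 9) = (-53 + T) + 0 = -53 + T)
o(l) - R(-93) = (-53 - 6) - (-1)*(-93)/8 = -59 - 1*93/8 = -59 - 93/8 = -565/8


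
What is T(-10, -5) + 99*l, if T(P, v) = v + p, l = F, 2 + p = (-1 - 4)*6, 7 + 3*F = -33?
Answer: -1357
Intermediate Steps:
F = -40/3 (F = -7/3 + (1/3)*(-33) = -7/3 - 11 = -40/3 ≈ -13.333)
p = -32 (p = -2 + (-1 - 4)*6 = -2 - 5*6 = -2 - 30 = -32)
l = -40/3 ≈ -13.333
T(P, v) = -32 + v (T(P, v) = v - 32 = -32 + v)
T(-10, -5) + 99*l = (-32 - 5) + 99*(-40/3) = -37 - 1320 = -1357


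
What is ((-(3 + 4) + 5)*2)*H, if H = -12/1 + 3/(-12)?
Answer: 49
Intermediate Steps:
H = -49/4 (H = -12*1 + 3*(-1/12) = -12 - 1/4 = -49/4 ≈ -12.250)
((-(3 + 4) + 5)*2)*H = ((-(3 + 4) + 5)*2)*(-49/4) = ((-1*7 + 5)*2)*(-49/4) = ((-7 + 5)*2)*(-49/4) = -2*2*(-49/4) = -4*(-49/4) = 49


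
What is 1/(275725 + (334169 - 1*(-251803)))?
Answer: 1/861697 ≈ 1.1605e-6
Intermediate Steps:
1/(275725 + (334169 - 1*(-251803))) = 1/(275725 + (334169 + 251803)) = 1/(275725 + 585972) = 1/861697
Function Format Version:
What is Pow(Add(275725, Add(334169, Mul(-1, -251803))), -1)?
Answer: Rational(1, 861697) ≈ 1.1605e-6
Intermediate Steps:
Pow(Add(275725, Add(334169, Mul(-1, -251803))), -1) = Pow(Add(275725, Add(334169, 251803)), -1) = Pow(Add(275725, 585972), -1) = Pow(861697, -1) = Rational(1, 861697)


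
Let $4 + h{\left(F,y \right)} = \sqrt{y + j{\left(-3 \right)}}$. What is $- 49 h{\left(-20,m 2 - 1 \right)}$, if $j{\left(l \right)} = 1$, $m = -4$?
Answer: $196 - 98 i \sqrt{2} \approx 196.0 - 138.59 i$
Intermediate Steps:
$h{\left(F,y \right)} = -4 + \sqrt{1 + y}$ ($h{\left(F,y \right)} = -4 + \sqrt{y + 1} = -4 + \sqrt{1 + y}$)
$- 49 h{\left(-20,m 2 - 1 \right)} = - 49 \left(-4 + \sqrt{1 - 9}\right) = - 49 \left(-4 + \sqrt{-8}\right) = - 49 \left(-4 + 2 i \sqrt{2}\right) = 196 - 98 i \sqrt{2}$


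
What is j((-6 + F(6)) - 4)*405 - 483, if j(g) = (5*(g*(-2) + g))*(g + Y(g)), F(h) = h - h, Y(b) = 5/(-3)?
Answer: -236733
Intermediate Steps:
Y(b) = -5/3 (Y(b) = 5*(-⅓) = -5/3)
F(h) = 0
j(g) = -5*g*(-5/3 + g) (j(g) = (5*(g*(-2) + g))*(g - 5/3) = (5*(-2*g + g))*(-5/3 + g) = (5*(-g))*(-5/3 + g) = (-5*g)*(-5/3 + g) = -5*g*(-5/3 + g))
j((-6 + F(6)) - 4)*405 - 483 = (5*((-6 + 0) - 4)*(5 - 3*((-6 + 0) - 4))/3)*405 - 483 = (5*(-6 - 4)*(5 - 3*(-6 - 4))/3)*405 - 483 = ((5/3)*(-10)*(5 - 3*(-10)))*405 - 483 = ((5/3)*(-10)*(5 + 30))*405 - 483 = ((5/3)*(-10)*35)*405 - 483 = -1750/3*405 - 483 = -236250 - 483 = -236733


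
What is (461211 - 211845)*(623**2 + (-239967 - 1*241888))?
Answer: -23372077716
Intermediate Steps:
(461211 - 211845)*(623**2 + (-239967 - 1*241888)) = 249366*(388129 + (-239967 - 241888)) = 249366*(388129 - 481855) = 249366*(-93726) = -23372077716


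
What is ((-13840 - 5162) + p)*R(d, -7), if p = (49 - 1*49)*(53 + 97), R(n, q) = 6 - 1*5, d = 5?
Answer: -19002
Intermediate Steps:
R(n, q) = 1 (R(n, q) = 6 - 5 = 1)
p = 0 (p = (49 - 49)*150 = 0*150 = 0)
((-13840 - 5162) + p)*R(d, -7) = ((-13840 - 5162) + 0)*1 = (-19002 + 0)*1 = -19002*1 = -19002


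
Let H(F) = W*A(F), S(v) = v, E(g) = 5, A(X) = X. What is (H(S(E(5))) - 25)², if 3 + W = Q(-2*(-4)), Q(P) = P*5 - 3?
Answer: 21025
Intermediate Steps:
Q(P) = -3 + 5*P (Q(P) = 5*P - 3 = -3 + 5*P)
W = 34 (W = -3 + (-3 + 5*(-2*(-4))) = -3 + (-3 + 5*8) = -3 + (-3 + 40) = -3 + 37 = 34)
H(F) = 34*F
(H(S(E(5))) - 25)² = (34*5 - 25)² = (170 - 25)² = 145² = 21025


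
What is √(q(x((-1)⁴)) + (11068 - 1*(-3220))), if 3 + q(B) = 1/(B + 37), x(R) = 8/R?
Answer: √3214130/15 ≈ 119.52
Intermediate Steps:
q(B) = -3 + 1/(37 + B) (q(B) = -3 + 1/(B + 37) = -3 + 1/(37 + B))
√(q(x((-1)⁴)) + (11068 - 1*(-3220))) = √((-110 - 24/((-1)⁴))/(37 + 8/((-1)⁴)) + (11068 - 1*(-3220))) = √((-110 - 24/1)/(37 + 8/1) + (11068 + 3220)) = √((-110 - 24)/(37 + 8*1) + 14288) = √((-110 - 3*8)/(37 + 8) + 14288) = √((-110 - 24)/45 + 14288) = √((1/45)*(-134) + 14288) = √(-134/45 + 14288) = √(642826/45) = √3214130/15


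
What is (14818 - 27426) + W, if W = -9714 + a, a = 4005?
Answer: -18317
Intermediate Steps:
W = -5709 (W = -9714 + 4005 = -5709)
(14818 - 27426) + W = (14818 - 27426) - 5709 = -12608 - 5709 = -18317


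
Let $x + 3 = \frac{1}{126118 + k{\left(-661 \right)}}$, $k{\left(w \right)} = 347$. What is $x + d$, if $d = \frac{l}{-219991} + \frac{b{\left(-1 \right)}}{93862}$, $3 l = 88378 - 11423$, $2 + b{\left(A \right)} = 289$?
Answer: $- \frac{2710178748568331}{870449963426510} \approx -3.1135$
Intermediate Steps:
$b{\left(A \right)} = 287$ ($b{\left(A \right)} = -2 + 289 = 287$)
$l = \frac{76955}{3}$ ($l = \frac{88378 - 11423}{3} = \frac{1}{3} \cdot 76955 = \frac{76955}{3} \approx 25652.0$)
$d = - \frac{7033737959}{61946385726}$ ($d = \frac{76955}{3 \left(-219991\right)} + \frac{287}{93862} = \frac{76955}{3} \left(- \frac{1}{219991}\right) + 287 \cdot \frac{1}{93862} = - \frac{76955}{659973} + \frac{287}{93862} = - \frac{7033737959}{61946385726} \approx -0.11355$)
$x = - \frac{379394}{126465}$ ($x = -3 + \frac{1}{126118 + 347} = -3 + \frac{1}{126465} = - \frac{379394}{126465} \approx -3.0$)
$x + d = - \frac{379394}{126465} - \frac{7033737959}{61946385726} = - \frac{2710178748568331}{870449963426510}$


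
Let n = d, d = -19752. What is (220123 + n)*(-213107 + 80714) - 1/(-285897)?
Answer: -7584194936724290/285897 ≈ -2.6528e+10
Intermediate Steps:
n = -19752
(220123 + n)*(-213107 + 80714) - 1/(-285897) = (220123 - 19752)*(-213107 + 80714) - 1/(-285897) = 200371*(-132393) - 1*(-1/285897) = -26527717803 + 1/285897 = -7584194936724290/285897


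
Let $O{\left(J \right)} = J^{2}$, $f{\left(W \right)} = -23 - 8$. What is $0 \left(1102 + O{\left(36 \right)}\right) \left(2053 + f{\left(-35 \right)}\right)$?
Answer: $0$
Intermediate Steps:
$f{\left(W \right)} = -31$
$0 \left(1102 + O{\left(36 \right)}\right) \left(2053 + f{\left(-35 \right)}\right) = 0 \left(1102 + 36^{2}\right) \left(2053 - 31\right) = 0 \left(1102 + 1296\right) 2022 = 0 \cdot 2398 \cdot 2022 = 0 \cdot 4848756 = 0$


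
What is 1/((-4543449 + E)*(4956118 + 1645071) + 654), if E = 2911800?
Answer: -1/10770823430007 ≈ -9.2843e-14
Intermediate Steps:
1/((-4543449 + E)*(4956118 + 1645071) + 654) = 1/((-4543449 + 2911800)*(4956118 + 1645071) + 654) = 1/(-1631649*6601189 + 654) = 1/(-10770823430661 + 654) = 1/(-10770823430007) = -1/10770823430007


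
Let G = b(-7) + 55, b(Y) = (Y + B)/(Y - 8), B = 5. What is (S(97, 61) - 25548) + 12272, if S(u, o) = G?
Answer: -198313/15 ≈ -13221.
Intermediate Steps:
b(Y) = (5 + Y)/(-8 + Y) (b(Y) = (Y + 5)/(Y - 8) = (5 + Y)/(-8 + Y))
G = 827/15 (G = (5 - 7)/(-8 - 7) + 55 = -2/(-15) + 55 = -1/15*(-2) + 55 = 2/15 + 55 = 827/15 ≈ 55.133)
S(u, o) = 827/15
(S(97, 61) - 25548) + 12272 = (827/15 - 25548) + 12272 = -382393/15 + 12272 = -198313/15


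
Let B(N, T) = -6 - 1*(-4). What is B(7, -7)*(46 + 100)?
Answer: -292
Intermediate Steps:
B(N, T) = -2 (B(N, T) = -6 + 4 = -2)
B(7, -7)*(46 + 100) = -2*(46 + 100) = -2*146 = -292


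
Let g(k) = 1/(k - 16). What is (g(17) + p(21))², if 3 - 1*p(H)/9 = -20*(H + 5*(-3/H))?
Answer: 663371536/49 ≈ 1.3538e+7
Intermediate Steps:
p(H) = 27 - 2700/H + 180*H (p(H) = 27 - (-180)*(H + 5*(-3/H)) = 27 - (-180)*(H - 15/H) = 27 - 9*(-20*H + 300/H) = 27 + (-2700/H + 180*H) = 27 - 2700/H + 180*H)
g(k) = 1/(-16 + k)
(g(17) + p(21))² = (1/(-16 + 17) + (27 - 2700/21 + 180*21))² = (1/1 + (27 - 2700*1/21 + 3780))² = (1 + (27 - 900/7 + 3780))² = (1 + 25749/7)² = (25756/7)² = 663371536/49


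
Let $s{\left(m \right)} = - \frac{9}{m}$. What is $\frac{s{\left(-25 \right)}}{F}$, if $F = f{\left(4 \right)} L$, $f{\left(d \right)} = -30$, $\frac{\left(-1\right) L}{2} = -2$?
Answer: $- \frac{3}{1000} \approx -0.003$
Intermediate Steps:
$L = 4$ ($L = \left(-2\right) \left(-2\right) = 4$)
$F = -120$ ($F = \left(-30\right) 4 = -120$)
$\frac{s{\left(-25 \right)}}{F} = \frac{\left(-9\right) \frac{1}{-25}}{-120} = \left(-9\right) \left(- \frac{1}{25}\right) \left(- \frac{1}{120}\right) = \frac{9}{25} \left(- \frac{1}{120}\right) = - \frac{3}{1000}$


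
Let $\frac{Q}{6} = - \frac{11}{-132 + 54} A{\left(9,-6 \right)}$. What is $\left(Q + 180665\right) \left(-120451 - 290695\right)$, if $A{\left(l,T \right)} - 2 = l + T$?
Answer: $- \frac{965658610200}{13} \approx -7.4281 \cdot 10^{10}$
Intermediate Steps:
$A{\left(l,T \right)} = 2 + T + l$ ($A{\left(l,T \right)} = 2 + \left(l + T\right) = 2 + \left(T + l\right) = 2 + T + l$)
$Q = \frac{55}{13}$ ($Q = 6 - \frac{11}{-132 + 54} \left(2 - 6 + 9\right) = 6 - \frac{11}{-78} \cdot 5 = 6 \left(-11\right) \left(- \frac{1}{78}\right) 5 = 6 \cdot \frac{11}{78} \cdot 5 = 6 \cdot \frac{55}{78} = \frac{55}{13} \approx 4.2308$)
$\left(Q + 180665\right) \left(-120451 - 290695\right) = \left(\frac{55}{13} + 180665\right) \left(-120451 - 290695\right) = \frac{2348700}{13} \left(-411146\right) = - \frac{965658610200}{13}$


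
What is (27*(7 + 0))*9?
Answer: 1701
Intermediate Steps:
(27*(7 + 0))*9 = (27*7)*9 = 189*9 = 1701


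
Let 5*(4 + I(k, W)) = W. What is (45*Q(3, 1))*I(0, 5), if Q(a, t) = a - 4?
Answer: 135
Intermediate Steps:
Q(a, t) = -4 + a
I(k, W) = -4 + W/5
(45*Q(3, 1))*I(0, 5) = (45*(-4 + 3))*(-4 + (⅕)*5) = (45*(-1))*(-4 + 1) = -45*(-3) = 135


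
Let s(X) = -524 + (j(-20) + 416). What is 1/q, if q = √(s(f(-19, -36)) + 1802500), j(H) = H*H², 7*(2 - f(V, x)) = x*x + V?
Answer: √448598/897196 ≈ 0.00074652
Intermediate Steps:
f(V, x) = 2 - V/7 - x²/7 (f(V, x) = 2 - (x*x + V)/7 = 2 - (x² + V)/7 = 2 - (V + x²)/7 = 2 + (-V/7 - x²/7) = 2 - V/7 - x²/7)
j(H) = H³
s(X) = -8108 (s(X) = -524 + ((-20)³ + 416) = -524 + (-8000 + 416) = -524 - 7584 = -8108)
q = 2*√448598 (q = √(-8108 + 1802500) = √1794392 = 2*√448598 ≈ 1339.5)
1/q = 1/(2*√448598) = √448598/897196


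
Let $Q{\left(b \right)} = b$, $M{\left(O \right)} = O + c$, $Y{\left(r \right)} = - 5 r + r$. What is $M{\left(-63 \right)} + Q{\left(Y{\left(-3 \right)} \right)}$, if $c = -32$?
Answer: $-83$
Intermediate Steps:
$Y{\left(r \right)} = - 4 r$
$M{\left(O \right)} = -32 + O$ ($M{\left(O \right)} = O - 32 = -32 + O$)
$M{\left(-63 \right)} + Q{\left(Y{\left(-3 \right)} \right)} = \left(-32 - 63\right) - -12 = -95 + 12 = -83$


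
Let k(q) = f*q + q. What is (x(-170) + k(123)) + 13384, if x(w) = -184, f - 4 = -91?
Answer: 2622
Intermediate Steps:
f = -87 (f = 4 - 91 = -87)
k(q) = -86*q (k(q) = -87*q + q = -86*q)
(x(-170) + k(123)) + 13384 = (-184 - 86*123) + 13384 = (-184 - 10578) + 13384 = -10762 + 13384 = 2622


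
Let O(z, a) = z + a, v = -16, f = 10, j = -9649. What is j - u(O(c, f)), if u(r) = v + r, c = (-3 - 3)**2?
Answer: -9679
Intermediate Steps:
c = 36 (c = (-6)**2 = 36)
O(z, a) = a + z
u(r) = -16 + r
j - u(O(c, f)) = -9649 - (-16 + (10 + 36)) = -9649 - (-16 + 46) = -9649 - 1*30 = -9649 - 30 = -9679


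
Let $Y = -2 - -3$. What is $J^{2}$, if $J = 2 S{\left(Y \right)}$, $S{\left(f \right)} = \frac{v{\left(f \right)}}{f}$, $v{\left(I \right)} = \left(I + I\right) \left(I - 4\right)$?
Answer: $144$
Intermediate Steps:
$Y = 1$ ($Y = -2 + 3 = 1$)
$v{\left(I \right)} = 2 I \left(-4 + I\right)$
$S{\left(f \right)} = -8 + 2 f$ ($S{\left(f \right)} = \frac{2 f \left(-4 + f\right)}{f} = -8 + 2 f$)
$J = -12$ ($J = 2 \left(-8 + 2 \cdot 1\right) = 2 \left(-8 + 2\right) = 2 \left(-6\right) = -12$)
$J^{2} = \left(-12\right)^{2} = 144$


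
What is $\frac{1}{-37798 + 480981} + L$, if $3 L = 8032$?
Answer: $\frac{3559645859}{1329549} \approx 2677.3$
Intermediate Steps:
$L = \frac{8032}{3}$ ($L = \frac{1}{3} \cdot 8032 = \frac{8032}{3} \approx 2677.3$)
$\frac{1}{-37798 + 480981} + L = \frac{1}{-37798 + 480981} + \frac{8032}{3} = \frac{1}{443183} + \frac{8032}{3} = \frac{3559645859}{1329549}$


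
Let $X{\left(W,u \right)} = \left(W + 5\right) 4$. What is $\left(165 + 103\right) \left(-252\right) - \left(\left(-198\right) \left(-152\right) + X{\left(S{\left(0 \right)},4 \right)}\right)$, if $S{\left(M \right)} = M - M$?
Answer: $-97652$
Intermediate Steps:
$S{\left(M \right)} = 0$
$X{\left(W,u \right)} = 20 + 4 W$ ($X{\left(W,u \right)} = \left(5 + W\right) 4 = 20 + 4 W$)
$\left(165 + 103\right) \left(-252\right) - \left(\left(-198\right) \left(-152\right) + X{\left(S{\left(0 \right)},4 \right)}\right) = \left(165 + 103\right) \left(-252\right) - \left(\left(-198\right) \left(-152\right) + \left(20 + 4 \cdot 0\right)\right) = 268 \left(-252\right) - \left(30096 + \left(20 + 0\right)\right) = -67536 - \left(30096 + 20\right) = -67536 - 30116 = -97652$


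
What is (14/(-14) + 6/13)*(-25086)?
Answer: 175602/13 ≈ 13508.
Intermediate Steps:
(14/(-14) + 6/13)*(-25086) = (14*(-1/14) + 6*(1/13))*(-25086) = (-1 + 6/13)*(-25086) = -7/13*(-25086) = 175602/13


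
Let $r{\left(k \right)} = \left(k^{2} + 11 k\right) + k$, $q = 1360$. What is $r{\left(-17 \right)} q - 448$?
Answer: $115152$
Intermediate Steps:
$r{\left(k \right)} = k^{2} + 12 k$
$r{\left(-17 \right)} q - 448 = - 17 \left(12 - 17\right) 1360 - 448 = \left(-17\right) \left(-5\right) 1360 - 448 = 85 \cdot 1360 - 448 = 115600 - 448 = 115152$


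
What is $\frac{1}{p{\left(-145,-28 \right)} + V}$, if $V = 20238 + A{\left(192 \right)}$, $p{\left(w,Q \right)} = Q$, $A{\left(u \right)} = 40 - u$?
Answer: $\frac{1}{20058} \approx 4.9855 \cdot 10^{-5}$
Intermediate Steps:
$V = 20086$ ($V = 20238 + \left(40 - 192\right) = 20238 - 152 = 20086$)
$\frac{1}{p{\left(-145,-28 \right)} + V} = \frac{1}{-28 + 20086} = \frac{1}{20058}$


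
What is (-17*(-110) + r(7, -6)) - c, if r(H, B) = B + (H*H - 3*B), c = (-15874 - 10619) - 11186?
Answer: 39610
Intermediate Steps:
c = -37679 (c = -26493 - 11186 = -37679)
r(H, B) = H**2 - 2*B (r(H, B) = B + (H**2 - 3*B) = H**2 - 2*B)
(-17*(-110) + r(7, -6)) - c = (-17*(-110) + (7**2 - 2*(-6))) - 1*(-37679) = (1870 + (49 + 12)) + 37679 = (1870 + 61) + 37679 = 1931 + 37679 = 39610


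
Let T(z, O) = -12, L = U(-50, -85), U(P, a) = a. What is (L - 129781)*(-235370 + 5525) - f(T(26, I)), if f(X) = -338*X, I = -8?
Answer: 29849046714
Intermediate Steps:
L = -85
(L - 129781)*(-235370 + 5525) - f(T(26, I)) = (-85 - 129781)*(-235370 + 5525) - (-338)*(-12) = -129866*(-229845) - 1*4056 = 29849050770 - 4056 = 29849046714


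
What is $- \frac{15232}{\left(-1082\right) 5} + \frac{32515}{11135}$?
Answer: $\frac{34551447}{6024035} \approx 5.7356$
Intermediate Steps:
$- \frac{15232}{\left(-1082\right) 5} + \frac{32515}{11135} = - \frac{15232}{-5410} + 32515 \cdot \frac{1}{11135} = \left(-15232\right) \left(- \frac{1}{5410}\right) + \frac{6503}{2227} = \frac{7616}{2705} + \frac{6503}{2227} = \frac{34551447}{6024035}$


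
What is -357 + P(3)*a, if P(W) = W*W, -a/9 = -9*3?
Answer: 1830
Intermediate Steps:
a = 243 (a = -(-81)*3 = -9*(-27) = 243)
P(W) = W**2
-357 + P(3)*a = -357 + 3**2*243 = -357 + 9*243 = -357 + 2187 = 1830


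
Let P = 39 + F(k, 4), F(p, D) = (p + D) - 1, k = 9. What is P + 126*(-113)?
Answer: -14187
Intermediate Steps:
F(p, D) = -1 + D + p (F(p, D) = (D + p) - 1 = -1 + D + p)
P = 51 (P = 39 + (-1 + 4 + 9) = 39 + 12 = 51)
P + 126*(-113) = 51 + 126*(-113) = 51 - 14238 = -14187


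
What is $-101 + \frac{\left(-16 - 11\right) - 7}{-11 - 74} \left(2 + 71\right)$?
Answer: $- \frac{359}{5} \approx -71.8$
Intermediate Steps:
$-101 + \frac{\left(-16 - 11\right) - 7}{-11 - 74} \left(2 + 71\right) = -101 + \frac{\left(-16 - 11\right) + \left(-29 + 22\right)}{-85} \cdot 73 = -101 + \left(-27 - 7\right) \left(- \frac{1}{85}\right) 73 = -101 + \left(-34\right) \left(- \frac{1}{85}\right) 73 = -101 + \frac{2}{5} \cdot 73 = -101 + \frac{146}{5} = - \frac{359}{5}$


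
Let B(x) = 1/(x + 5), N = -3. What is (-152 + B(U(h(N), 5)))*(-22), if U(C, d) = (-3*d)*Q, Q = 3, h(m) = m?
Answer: 66891/20 ≈ 3344.6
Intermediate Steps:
U(C, d) = -9*d (U(C, d) = -3*d*3 = -9*d)
B(x) = 1/(5 + x)
(-152 + B(U(h(N), 5)))*(-22) = (-152 + 1/(5 - 9*5))*(-22) = (-152 + 1/(5 - 45))*(-22) = (-152 + 1/(-40))*(-22) = (-152 - 1/40)*(-22) = -6081/40*(-22) = 66891/20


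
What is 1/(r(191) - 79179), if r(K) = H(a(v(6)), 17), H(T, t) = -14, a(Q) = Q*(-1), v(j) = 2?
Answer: -1/79193 ≈ -1.2627e-5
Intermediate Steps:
a(Q) = -Q
r(K) = -14
1/(r(191) - 79179) = 1/(-14 - 79179) = 1/(-79193) = -1/79193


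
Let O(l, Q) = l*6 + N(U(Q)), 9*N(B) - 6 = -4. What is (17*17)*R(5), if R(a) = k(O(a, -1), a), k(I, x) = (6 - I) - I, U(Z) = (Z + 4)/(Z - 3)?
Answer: -141610/9 ≈ -15734.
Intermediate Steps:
U(Z) = (4 + Z)/(-3 + Z)
N(B) = 2/9 (N(B) = ⅔ + (⅑)*(-4) = ⅔ - 4/9 = 2/9)
O(l, Q) = 2/9 + 6*l (O(l, Q) = l*6 + 2/9 = 6*l + 2/9 = 2/9 + 6*l)
k(I, x) = 6 - 2*I
R(a) = 50/9 - 12*a (R(a) = 6 - 2*(2/9 + 6*a) = 6 + (-4/9 - 12*a) = 50/9 - 12*a)
(17*17)*R(5) = (17*17)*(50/9 - 12*5) = 289*(50/9 - 60) = 289*(-490/9) = -141610/9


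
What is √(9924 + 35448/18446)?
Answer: 6*√23453775418/9223 ≈ 99.629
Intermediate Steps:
√(9924 + 35448/18446) = √(9924 + 35448*(1/18446)) = √(9924 + 17724/9223) = √(91546776/9223) = 6*√23453775418/9223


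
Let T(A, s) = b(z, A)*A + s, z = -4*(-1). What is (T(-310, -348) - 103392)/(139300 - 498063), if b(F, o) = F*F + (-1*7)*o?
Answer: 781400/358763 ≈ 2.1780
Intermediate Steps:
z = 4
b(F, o) = F² - 7*o
T(A, s) = s + A*(16 - 7*A) (T(A, s) = (4² - 7*A)*A + s = (16 - 7*A)*A + s = A*(16 - 7*A) + s = s + A*(16 - 7*A))
(T(-310, -348) - 103392)/(139300 - 498063) = ((-348 - 1*(-310)*(-16 + 7*(-310))) - 103392)/(139300 - 498063) = ((-348 - 1*(-310)*(-16 - 2170)) - 103392)/(-358763) = ((-348 - 1*(-310)*(-2186)) - 103392)*(-1/358763) = ((-348 - 677660) - 103392)*(-1/358763) = (-678008 - 103392)*(-1/358763) = -781400*(-1/358763) = 781400/358763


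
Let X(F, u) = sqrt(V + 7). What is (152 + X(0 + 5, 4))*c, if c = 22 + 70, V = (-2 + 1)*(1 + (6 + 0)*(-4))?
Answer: 13984 + 92*sqrt(30) ≈ 14488.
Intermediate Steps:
V = 23 (V = -(1 + 6*(-4)) = -(1 - 24) = -1*(-23) = 23)
c = 92
X(F, u) = sqrt(30) (X(F, u) = sqrt(23 + 7) = sqrt(30))
(152 + X(0 + 5, 4))*c = (152 + sqrt(30))*92 = 13984 + 92*sqrt(30)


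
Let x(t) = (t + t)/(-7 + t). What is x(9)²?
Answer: 81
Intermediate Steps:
x(t) = 2*t/(-7 + t) (x(t) = (2*t)/(-7 + t) = 2*t/(-7 + t))
x(9)² = (2*9/(-7 + 9))² = (2*9/2)² = (2*9*(½))² = 9² = 81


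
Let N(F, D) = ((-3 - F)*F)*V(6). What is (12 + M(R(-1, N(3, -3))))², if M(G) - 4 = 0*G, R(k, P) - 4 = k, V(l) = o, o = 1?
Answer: 256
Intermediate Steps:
V(l) = 1
N(F, D) = F*(-3 - F) (N(F, D) = ((-3 - F)*F)*1 = (F*(-3 - F))*1 = F*(-3 - F))
R(k, P) = 4 + k
M(G) = 4 (M(G) = 4 + 0*G = 4 + 0 = 4)
(12 + M(R(-1, N(3, -3))))² = (12 + 4)² = 16² = 256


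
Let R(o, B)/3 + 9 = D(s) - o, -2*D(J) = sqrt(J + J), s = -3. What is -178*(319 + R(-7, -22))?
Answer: -55714 + 267*I*sqrt(6) ≈ -55714.0 + 654.01*I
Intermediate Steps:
D(J) = -sqrt(2)*sqrt(J)/2 (D(J) = -sqrt(J + J)/2 = -sqrt(2)*sqrt(J)/2)
R(o, B) = -27 - 3*o - 3*I*sqrt(6)/2 (R(o, B) = -27 + 3*(-sqrt(2)*sqrt(-3)/2 - o) = -27 + 3*(-sqrt(2)*I*sqrt(3)/2 - o) = -27 + 3*(-I*sqrt(6)/2 - o) = -27 + 3*(-o - I*sqrt(6)/2) = -27 + (-3*o - 3*I*sqrt(6)/2) = -27 - 3*o - 3*I*sqrt(6)/2)
-178*(319 + R(-7, -22)) = -178*(319 + (-27 - 3*(-7) - 3*I*sqrt(6)/2)) = -178*(319 + (-27 + 21 - 3*I*sqrt(6)/2)) = -178*(319 + (-6 - 3*I*sqrt(6)/2)) = -178*(313 - 3*I*sqrt(6)/2) = -55714 + 267*I*sqrt(6)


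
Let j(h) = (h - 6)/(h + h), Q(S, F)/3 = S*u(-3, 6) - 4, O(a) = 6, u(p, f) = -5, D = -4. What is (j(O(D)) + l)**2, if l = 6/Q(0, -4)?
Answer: 1/4 ≈ 0.25000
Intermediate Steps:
Q(S, F) = -12 - 15*S (Q(S, F) = 3*(S*(-5) - 4) = 3*(-5*S - 4) = 3*(-4 - 5*S) = -12 - 15*S)
j(h) = (-6 + h)/(2*h) (j(h) = (-6 + h)/((2*h)) = (-6 + h)*(1/(2*h)) = (-6 + h)/(2*h))
l = -1/2 (l = 6/(-12 - 15*0) = 6/(-12 + 0) = 6/(-12) = 6*(-1/12) = -1/2 ≈ -0.50000)
(j(O(D)) + l)**2 = ((1/2)*(-6 + 6)/6 - 1/2)**2 = ((1/2)*(1/6)*0 - 1/2)**2 = (0 - 1/2)**2 = (-1/2)**2 = 1/4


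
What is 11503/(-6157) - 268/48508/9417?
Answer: -19606605088/10494464889 ≈ -1.8683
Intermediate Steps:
11503/(-6157) - 268/48508/9417 = 11503*(-1/6157) - 268*1/48508*(1/9417) = -11503/6157 - 1/181*1/9417 = -11503/6157 - 1/1704477 = -19606605088/10494464889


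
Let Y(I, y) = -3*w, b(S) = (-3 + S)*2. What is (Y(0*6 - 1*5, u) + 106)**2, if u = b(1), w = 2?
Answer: 10000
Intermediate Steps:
b(S) = -6 + 2*S
u = -4 (u = -6 + 2*1 = -6 + 2 = -4)
Y(I, y) = -6 (Y(I, y) = -3*2 = -6)
(Y(0*6 - 1*5, u) + 106)**2 = (-6 + 106)**2 = 100**2 = 10000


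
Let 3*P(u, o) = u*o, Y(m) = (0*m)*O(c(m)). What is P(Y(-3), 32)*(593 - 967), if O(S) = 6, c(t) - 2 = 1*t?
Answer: 0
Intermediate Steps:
c(t) = 2 + t (c(t) = 2 + 1*t = 2 + t)
Y(m) = 0 (Y(m) = (0*m)*6 = 0*6 = 0)
P(u, o) = o*u/3 (P(u, o) = (u*o)/3 = (o*u)/3 = o*u/3)
P(Y(-3), 32)*(593 - 967) = ((⅓)*32*0)*(593 - 967) = 0*(-374) = 0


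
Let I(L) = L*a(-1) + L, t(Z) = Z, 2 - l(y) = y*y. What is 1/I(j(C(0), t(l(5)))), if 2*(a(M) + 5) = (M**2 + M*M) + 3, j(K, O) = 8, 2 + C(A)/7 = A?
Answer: -1/12 ≈ -0.083333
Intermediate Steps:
l(y) = 2 - y**2 (l(y) = 2 - y*y = 2 - y**2)
C(A) = -14 + 7*A
a(M) = -7/2 + M**2 (a(M) = -5 + ((M**2 + M*M) + 3)/2 = -5 + ((M**2 + M**2) + 3)/2 = -5 + (2*M**2 + 3)/2 = -5 + (3 + 2*M**2)/2 = -5 + (3/2 + M**2) = -7/2 + M**2)
I(L) = -3*L/2 (I(L) = L*(-7/2 + (-1)**2) + L = L*(-7/2 + 1) + L = L*(-5/2) + L = -5*L/2 + L = -3*L/2)
1/I(j(C(0), t(l(5)))) = 1/(-3/2*8) = 1/(-12) = -1/12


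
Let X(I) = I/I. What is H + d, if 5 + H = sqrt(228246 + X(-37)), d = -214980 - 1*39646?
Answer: -254631 + sqrt(228247) ≈ -2.5415e+5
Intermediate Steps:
X(I) = 1
d = -254626 (d = -214980 - 39646 = -254626)
H = -5 + sqrt(228247) (H = -5 + sqrt(228246 + 1) = -5 + sqrt(228247) ≈ 472.75)
H + d = (-5 + sqrt(228247)) - 254626 = -254631 + sqrt(228247)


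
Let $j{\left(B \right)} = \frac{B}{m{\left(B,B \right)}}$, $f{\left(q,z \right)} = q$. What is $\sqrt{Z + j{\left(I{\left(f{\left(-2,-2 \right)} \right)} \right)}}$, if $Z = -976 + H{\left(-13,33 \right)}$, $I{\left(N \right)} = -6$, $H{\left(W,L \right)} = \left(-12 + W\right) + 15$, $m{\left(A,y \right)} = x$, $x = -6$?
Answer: $i \sqrt{985} \approx 31.385 i$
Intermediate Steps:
$m{\left(A,y \right)} = -6$
$H{\left(W,L \right)} = 3 + W$
$Z = -986$ ($Z = -976 + \left(3 - 13\right) = -976 - 10 = -986$)
$j{\left(B \right)} = - \frac{B}{6}$ ($j{\left(B \right)} = \frac{B}{-6} = B \left(- \frac{1}{6}\right) = - \frac{B}{6}$)
$\sqrt{Z + j{\left(I{\left(f{\left(-2,-2 \right)} \right)} \right)}} = \sqrt{-986 - -1} = \sqrt{-986 + 1} = \sqrt{-985} = i \sqrt{985}$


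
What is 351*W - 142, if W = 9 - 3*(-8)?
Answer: 11441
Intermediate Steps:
W = 33 (W = 9 + 24 = 33)
351*W - 142 = 351*33 - 142 = 11583 - 142 = 11441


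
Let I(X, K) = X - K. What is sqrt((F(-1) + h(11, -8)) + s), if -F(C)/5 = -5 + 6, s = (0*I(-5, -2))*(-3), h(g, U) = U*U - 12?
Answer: sqrt(47) ≈ 6.8557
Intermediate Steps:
h(g, U) = -12 + U**2 (h(g, U) = U**2 - 12 = -12 + U**2)
s = 0 (s = (0*(-5 - 1*(-2)))*(-3) = (0*(-5 + 2))*(-3) = (0*(-3))*(-3) = 0*(-3) = 0)
F(C) = -5 (F(C) = -5*(-5 + 6) = -5*1 = -5)
sqrt((F(-1) + h(11, -8)) + s) = sqrt((-5 + (-12 + (-8)**2)) + 0) = sqrt((-5 + (-12 + 64)) + 0) = sqrt((-5 + 52) + 0) = sqrt(47 + 0) = sqrt(47)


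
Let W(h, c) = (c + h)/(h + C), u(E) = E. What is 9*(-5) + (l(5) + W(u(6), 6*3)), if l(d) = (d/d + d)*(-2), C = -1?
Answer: -261/5 ≈ -52.200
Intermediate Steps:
l(d) = -2 - 2*d (l(d) = (1 + d)*(-2) = -2 - 2*d)
W(h, c) = (c + h)/(-1 + h) (W(h, c) = (c + h)/(h - 1) = (c + h)/(-1 + h))
9*(-5) + (l(5) + W(u(6), 6*3)) = 9*(-5) + ((-2 - 2*5) + (6*3 + 6)/(-1 + 6)) = -45 + ((-2 - 10) + (18 + 6)/5) = -45 + (-12 + (⅕)*24) = -45 + (-12 + 24/5) = -45 - 36/5 = -261/5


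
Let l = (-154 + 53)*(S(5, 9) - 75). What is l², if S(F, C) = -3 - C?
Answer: 77211369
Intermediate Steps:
l = 8787 (l = (-154 + 53)*((-3 - 1*9) - 75) = -101*((-3 - 9) - 75) = -101*(-12 - 75) = -101*(-87) = 8787)
l² = 8787² = 77211369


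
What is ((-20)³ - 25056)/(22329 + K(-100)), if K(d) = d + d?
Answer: -33056/22129 ≈ -1.4938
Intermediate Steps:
K(d) = 2*d
((-20)³ - 25056)/(22329 + K(-100)) = ((-20)³ - 25056)/(22329 + 2*(-100)) = (-8000 - 25056)/(22329 - 200) = -33056/22129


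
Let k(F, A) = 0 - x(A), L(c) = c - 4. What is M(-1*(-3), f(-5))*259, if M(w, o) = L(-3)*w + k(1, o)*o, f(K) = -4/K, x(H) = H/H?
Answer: -28231/5 ≈ -5646.2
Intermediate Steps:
x(H) = 1
L(c) = -4 + c
k(F, A) = -1 (k(F, A) = 0 - 1*1 = 0 - 1 = -1)
M(w, o) = -o - 7*w (M(w, o) = (-4 - 3)*w - o = -7*w - o = -o - 7*w)
M(-1*(-3), f(-5))*259 = (-(-4)/(-5) - (-7)*(-3))*259 = (-(-4)*(-1)/5 - 7*3)*259 = (-1*4/5 - 21)*259 = (-4/5 - 21)*259 = -109/5*259 = -28231/5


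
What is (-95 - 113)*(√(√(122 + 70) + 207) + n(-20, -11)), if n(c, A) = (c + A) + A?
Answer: 8736 - 208*√(207 + 8*√3) ≈ 5644.9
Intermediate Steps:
n(c, A) = c + 2*A (n(c, A) = (A + c) + A = c + 2*A)
(-95 - 113)*(√(√(122 + 70) + 207) + n(-20, -11)) = (-95 - 113)*(√(√(122 + 70) + 207) + (-20 + 2*(-11))) = -208*(√(√192 + 207) + (-20 - 22)) = -208*(√(8*√3 + 207) - 42) = -208*(√(207 + 8*√3) - 42) = -208*(-42 + √(207 + 8*√3)) = 8736 - 208*√(207 + 8*√3)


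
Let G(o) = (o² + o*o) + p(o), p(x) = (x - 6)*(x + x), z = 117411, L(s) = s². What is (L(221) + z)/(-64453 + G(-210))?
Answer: 166252/114467 ≈ 1.4524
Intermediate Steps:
p(x) = 2*x*(-6 + x) (p(x) = (-6 + x)*(2*x) = 2*x*(-6 + x))
G(o) = 2*o² + 2*o*(-6 + o) (G(o) = (o² + o*o) + 2*o*(-6 + o) = (o² + o²) + 2*o*(-6 + o) = 2*o² + 2*o*(-6 + o))
(L(221) + z)/(-64453 + G(-210)) = (221² + 117411)/(-64453 + 4*(-210)*(-3 - 210)) = (48841 + 117411)/(-64453 + 4*(-210)*(-213)) = 166252/(-64453 + 178920) = 166252/114467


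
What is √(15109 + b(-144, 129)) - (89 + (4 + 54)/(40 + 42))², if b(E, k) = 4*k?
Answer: -13317559/1681 ≈ -7922.4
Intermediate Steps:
√(15109 + b(-144, 129)) - (89 + (4 + 54)/(40 + 42))² = √(15109 + 4*129) - (89 + (4 + 54)/(40 + 42))² = √(15109 + 516) - (89 + 58/82)² = √15625 - (89 + 58*(1/82))² = 125 - (89 + 29/41)² = 125 - (3678/41)² = 125 - 1*13527684/1681 = 125 - 13527684/1681 = -13317559/1681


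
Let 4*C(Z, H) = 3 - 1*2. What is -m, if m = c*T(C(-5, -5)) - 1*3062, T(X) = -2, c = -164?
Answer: 2734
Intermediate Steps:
C(Z, H) = ¼ (C(Z, H) = (3 - 1*2)/4 = (3 - 2)/4 = (¼)*1 = ¼)
m = -2734 (m = -164*(-2) - 1*3062 = 328 - 3062 = -2734)
-m = -1*(-2734) = 2734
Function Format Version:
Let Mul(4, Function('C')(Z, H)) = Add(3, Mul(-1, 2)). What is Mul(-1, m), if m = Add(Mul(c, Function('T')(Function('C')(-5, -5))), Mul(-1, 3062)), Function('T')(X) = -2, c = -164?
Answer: 2734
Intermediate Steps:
Function('C')(Z, H) = Rational(1, 4) (Function('C')(Z, H) = Mul(Rational(1, 4), Add(3, Mul(-1, 2))) = Mul(Rational(1, 4), Add(3, -2)) = Mul(Rational(1, 4), 1) = Rational(1, 4))
m = -2734 (m = Add(Mul(-164, -2), Mul(-1, 3062)) = Add(328, -3062) = -2734)
Mul(-1, m) = Mul(-1, -2734) = 2734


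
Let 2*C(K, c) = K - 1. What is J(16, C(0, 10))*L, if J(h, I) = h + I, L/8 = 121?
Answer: 15004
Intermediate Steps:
L = 968 (L = 8*121 = 968)
C(K, c) = -½ + K/2 (C(K, c) = (K - 1)/2 = (-1 + K)/2 = -½ + K/2)
J(h, I) = I + h
J(16, C(0, 10))*L = ((-½ + (½)*0) + 16)*968 = ((-½ + 0) + 16)*968 = (-½ + 16)*968 = (31/2)*968 = 15004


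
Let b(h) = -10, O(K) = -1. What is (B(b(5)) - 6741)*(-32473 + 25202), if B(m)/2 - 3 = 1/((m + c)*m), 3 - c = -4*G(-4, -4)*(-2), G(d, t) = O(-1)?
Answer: 244858196/5 ≈ 4.8972e+7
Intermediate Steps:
G(d, t) = -1
c = 11 (c = 3 - (-4*(-1))*(-2) = 3 - 4*(-2) = 3 - 1*(-8) = 3 + 8 = 11)
B(m) = 6 + 2/(m*(11 + m)) (B(m) = 6 + 2*(1/((m + 11)*m)) = 6 + 2*(1/((11 + m)*m)) = 6 + 2*(1/(m*(11 + m))) = 6 + 2/(m*(11 + m)))
(B(b(5)) - 6741)*(-32473 + 25202) = (2*(1 + 3*(-10)² + 33*(-10))/(-10*(11 - 10)) - 6741)*(-32473 + 25202) = (2*(-⅒)*(1 + 3*100 - 330)/1 - 6741)*(-7271) = (2*(-⅒)*1*(1 + 300 - 330) - 6741)*(-7271) = (2*(-⅒)*1*(-29) - 6741)*(-7271) = (29/5 - 6741)*(-7271) = -33676/5*(-7271) = 244858196/5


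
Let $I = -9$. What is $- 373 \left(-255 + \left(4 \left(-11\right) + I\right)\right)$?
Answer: $114884$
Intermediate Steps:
$- 373 \left(-255 + \left(4 \left(-11\right) + I\right)\right) = - 373 \left(-255 + \left(4 \left(-11\right) - 9\right)\right) = - 373 \left(-255 - 53\right) = \left(-373\right) \left(-308\right) = 114884$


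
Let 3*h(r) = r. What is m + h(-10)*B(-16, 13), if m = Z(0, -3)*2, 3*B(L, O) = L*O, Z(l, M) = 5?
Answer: 2170/9 ≈ 241.11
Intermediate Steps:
h(r) = r/3
B(L, O) = L*O/3 (B(L, O) = (L*O)/3 = L*O/3)
m = 10 (m = 5*2 = 10)
m + h(-10)*B(-16, 13) = 10 + ((1/3)*(-10))*((1/3)*(-16)*13) = 10 - 10/3*(-208/3) = 10 + 2080/9 = 2170/9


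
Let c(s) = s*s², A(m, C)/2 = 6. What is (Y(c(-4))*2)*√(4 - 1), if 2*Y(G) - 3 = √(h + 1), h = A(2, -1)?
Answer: √3*(3 + √13) ≈ 11.441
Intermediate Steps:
A(m, C) = 12 (A(m, C) = 2*6 = 12)
h = 12
c(s) = s³
Y(G) = 3/2 + √13/2 (Y(G) = 3/2 + √(12 + 1)/2 = 3/2 + √13/2)
(Y(c(-4))*2)*√(4 - 1) = ((3/2 + √13/2)*2)*√(4 - 1) = (3 + √13)*√3 = √3*(3 + √13)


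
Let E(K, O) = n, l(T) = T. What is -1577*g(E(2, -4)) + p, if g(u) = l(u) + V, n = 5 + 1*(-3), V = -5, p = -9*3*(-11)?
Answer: 5028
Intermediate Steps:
p = 297 (p = -27*(-11) = 297)
n = 2 (n = 5 - 3 = 2)
E(K, O) = 2
g(u) = -5 + u (g(u) = u - 5 = -5 + u)
-1577*g(E(2, -4)) + p = -1577*(-5 + 2) + 297 = -1577*(-3) + 297 = 4731 + 297 = 5028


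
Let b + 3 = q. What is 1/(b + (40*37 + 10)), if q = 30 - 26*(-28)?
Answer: 1/2245 ≈ 0.00044543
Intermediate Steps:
q = 758 (q = 30 + 728 = 758)
b = 755 (b = -3 + 758 = 755)
1/(b + (40*37 + 10)) = 1/(755 + (40*37 + 10)) = 1/(755 + (1480 + 10)) = 1/(755 + 1490) = 1/2245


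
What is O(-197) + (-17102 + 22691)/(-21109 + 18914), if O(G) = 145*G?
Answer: -62705764/2195 ≈ -28568.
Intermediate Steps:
O(-197) + (-17102 + 22691)/(-21109 + 18914) = 145*(-197) + (-17102 + 22691)/(-21109 + 18914) = -28565 + 5589/(-2195) = -28565 + 5589*(-1/2195) = -28565 - 5589/2195 = -62705764/2195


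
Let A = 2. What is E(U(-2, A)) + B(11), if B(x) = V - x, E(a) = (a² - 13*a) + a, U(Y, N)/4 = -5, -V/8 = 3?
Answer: 605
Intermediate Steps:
V = -24 (V = -8*3 = -24)
U(Y, N) = -20 (U(Y, N) = 4*(-5) = -20)
E(a) = a² - 12*a
B(x) = -24 - x
E(U(-2, A)) + B(11) = -20*(-12 - 20) + (-24 - 1*11) = -20*(-32) + (-24 - 11) = 640 - 35 = 605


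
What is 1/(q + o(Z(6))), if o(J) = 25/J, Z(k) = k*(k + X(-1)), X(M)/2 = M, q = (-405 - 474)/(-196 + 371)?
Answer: -4200/16721 ≈ -0.25118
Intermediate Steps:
q = -879/175 ≈ -5.0229
X(M) = 2*M
Z(k) = k*(-2 + k) (Z(k) = k*(k + 2*(-1)) = k*(k - 2) = k*(-2 + k))
1/(q + o(Z(6))) = 1/(-879/175 + 25/((6*(-2 + 6)))) = 1/(-879/175 + 25/((6*4))) = 1/(-879/175 + 25/24) = 1/(-16721/4200) = -4200/16721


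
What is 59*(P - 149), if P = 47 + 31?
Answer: -4189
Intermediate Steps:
P = 78
59*(P - 149) = 59*(78 - 149) = 59*(-71) = -4189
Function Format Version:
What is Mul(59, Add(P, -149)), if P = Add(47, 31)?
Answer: -4189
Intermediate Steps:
P = 78
Mul(59, Add(P, -149)) = Mul(59, Add(78, -149)) = Mul(59, -71) = -4189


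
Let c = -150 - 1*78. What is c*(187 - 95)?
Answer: -20976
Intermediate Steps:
c = -228 (c = -150 - 78 = -228)
c*(187 - 95) = -228*(187 - 95) = -228*92 = -20976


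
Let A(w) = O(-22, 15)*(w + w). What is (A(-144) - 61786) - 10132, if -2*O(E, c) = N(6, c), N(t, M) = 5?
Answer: -71198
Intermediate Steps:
O(E, c) = -5/2 (O(E, c) = -½*5 = -5/2)
A(w) = -5*w (A(w) = -5*(w + w)/2 = -5*w)
(A(-144) - 61786) - 10132 = (-5*(-144) - 61786) - 10132 = (720 - 61786) - 10132 = -61066 - 10132 = -71198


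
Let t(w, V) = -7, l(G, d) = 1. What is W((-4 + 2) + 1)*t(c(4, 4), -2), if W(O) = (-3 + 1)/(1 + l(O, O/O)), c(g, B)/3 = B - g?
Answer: 7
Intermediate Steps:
c(g, B) = -3*g + 3*B (c(g, B) = 3*(B - g) = -3*g + 3*B)
W(O) = -1 (W(O) = (-3 + 1)/(1 + 1) = -2/2 = -2*½ = -1)
W((-4 + 2) + 1)*t(c(4, 4), -2) = -1*(-7) = 7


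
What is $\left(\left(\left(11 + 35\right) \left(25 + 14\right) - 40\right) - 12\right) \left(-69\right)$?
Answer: $-120198$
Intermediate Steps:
$\left(\left(\left(11 + 35\right) \left(25 + 14\right) - 40\right) - 12\right) \left(-69\right) = \left(\left(46 \cdot 39 - 40\right) - 12\right) \left(-69\right) = \left(\left(1794 - 40\right) - 12\right) \left(-69\right) = \left(1754 - 12\right) \left(-69\right) = 1742 \left(-69\right) = -120198$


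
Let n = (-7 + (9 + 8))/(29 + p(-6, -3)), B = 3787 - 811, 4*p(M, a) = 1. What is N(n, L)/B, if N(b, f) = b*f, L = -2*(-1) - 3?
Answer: -5/43524 ≈ -0.00011488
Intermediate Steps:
p(M, a) = 1/4 (p(M, a) = (1/4)*1 = 1/4)
B = 2976
L = -1 (L = 2 - 3 = -1)
n = 40/117 (n = (-7 + (9 + 8))/(29 + 1/4) = (-7 + 17)/(117/4) = 10*(4/117) = 40/117 ≈ 0.34188)
N(n, L)/B = ((40/117)*(-1))/2976 = -40/117*1/2976 = -5/43524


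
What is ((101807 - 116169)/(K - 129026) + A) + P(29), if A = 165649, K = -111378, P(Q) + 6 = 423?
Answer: 19961472513/120202 ≈ 1.6607e+5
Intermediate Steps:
P(Q) = 417 (P(Q) = -6 + 423 = 417)
((101807 - 116169)/(K - 129026) + A) + P(29) = ((101807 - 116169)/(-111378 - 129026) + 165649) + 417 = (-14362/(-240404) + 165649) + 417 = (-14362*(-1/240404) + 165649) + 417 = (7181/120202 + 165649) + 417 = 19911348279/120202 + 417 = 19961472513/120202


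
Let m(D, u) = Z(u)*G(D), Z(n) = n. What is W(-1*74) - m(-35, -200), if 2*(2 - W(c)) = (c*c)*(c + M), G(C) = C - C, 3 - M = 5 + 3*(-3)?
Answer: 183448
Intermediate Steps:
M = 7 (M = 3 - (5 + 3*(-3)) = 3 - (5 - 9) = 3 - 1*(-4) = 3 + 4 = 7)
G(C) = 0
m(D, u) = 0 (m(D, u) = u*0 = 0)
W(c) = 2 - c**2*(7 + c)/2 (W(c) = 2 - c*c*(c + 7)/2 = 2 - c**2*(7 + c)/2)
W(-1*74) - m(-35, -200) = (2 - 7*(-1*74)**2/2 - (-1*74)**3/2) - 1*0 = (2 - 7/2*(-74)**2 - 1/2*(-74)**3) + 0 = (2 - 7/2*5476 - 1/2*(-405224)) + 0 = (2 - 19166 + 202612) + 0 = 183448 + 0 = 183448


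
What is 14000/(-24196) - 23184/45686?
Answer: -150070508/138177307 ≈ -1.0861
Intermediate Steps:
14000/(-24196) - 23184/45686 = 14000*(-1/24196) - 23184*1/45686 = -3500/6049 - 11592/22843 = -150070508/138177307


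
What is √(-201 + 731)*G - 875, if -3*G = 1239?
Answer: -875 - 413*√530 ≈ -10383.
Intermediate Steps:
G = -413 (G = -⅓*1239 = -413)
√(-201 + 731)*G - 875 = √(-201 + 731)*(-413) - 875 = √530*(-413) - 875 = -413*√530 - 875 = -875 - 413*√530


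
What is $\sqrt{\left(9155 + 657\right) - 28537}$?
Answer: $5 i \sqrt{749} \approx 136.84 i$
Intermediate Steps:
$\sqrt{\left(9155 + 657\right) - 28537} = \sqrt{9812 - 28537} = \sqrt{-18725} = 5 i \sqrt{749}$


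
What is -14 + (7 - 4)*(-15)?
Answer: -59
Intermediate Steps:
-14 + (7 - 4)*(-15) = -14 + 3*(-15) = -14 - 45 = -59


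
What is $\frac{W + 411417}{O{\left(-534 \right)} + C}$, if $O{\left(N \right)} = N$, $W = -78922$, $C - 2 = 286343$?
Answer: $\frac{332495}{285811} \approx 1.1633$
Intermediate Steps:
$C = 286345$ ($C = 2 + 286343 = 286345$)
$\frac{W + 411417}{O{\left(-534 \right)} + C} = \frac{-78922 + 411417}{-534 + 286345} = \frac{332495}{285811}$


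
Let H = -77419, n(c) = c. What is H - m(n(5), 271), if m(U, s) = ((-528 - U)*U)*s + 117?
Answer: 644679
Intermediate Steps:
m(U, s) = 117 + U*s*(-528 - U) (m(U, s) = (U*(-528 - U))*s + 117 = U*s*(-528 - U) + 117 = 117 + U*s*(-528 - U))
H - m(n(5), 271) = -77419 - (117 - 1*271*5² - 528*5*271) = -77419 - (117 - 1*271*25 - 715440) = -77419 - (117 - 6775 - 715440) = -77419 - 1*(-722098) = -77419 + 722098 = 644679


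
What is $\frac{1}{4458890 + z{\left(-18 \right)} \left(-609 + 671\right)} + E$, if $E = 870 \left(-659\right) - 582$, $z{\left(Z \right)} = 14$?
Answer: $- \frac{2559508633295}{4459758} \approx -5.7391 \cdot 10^{5}$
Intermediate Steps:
$E = -573912$ ($E = -573330 - 582 = -573912$)
$\frac{1}{4458890 + z{\left(-18 \right)} \left(-609 + 671\right)} + E = \frac{1}{4458890 + 14 \left(-609 + 671\right)} - 573912 = \frac{1}{4458890 + 14 \cdot 62} - 573912 = \frac{1}{4458890 + 868} - 573912 = \frac{1}{4459758} - 573912 = - \frac{2559508633295}{4459758}$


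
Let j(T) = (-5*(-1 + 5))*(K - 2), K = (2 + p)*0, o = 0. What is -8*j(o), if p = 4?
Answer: -320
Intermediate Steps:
K = 0 (K = (2 + 4)*0 = 6*0 = 0)
j(T) = 40 (j(T) = (-5*(-1 + 5))*(0 - 2) = -5*4*(-2) = -20*(-2) = 40)
-8*j(o) = -8*40 = -320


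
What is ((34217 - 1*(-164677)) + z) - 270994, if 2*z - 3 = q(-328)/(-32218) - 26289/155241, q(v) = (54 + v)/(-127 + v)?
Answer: -18230586282708643/252856368310 ≈ -72099.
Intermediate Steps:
q(v) = (54 + v)/(-127 + v)
z = 357872442357/252856368310 (z = 3/2 + (((54 - 328)/(-127 - 328))/(-32218) - 26289/155241)/2 = 3/2 + ((-274/(-455))*(-1/32218) - 26289*1/155241)/2 = 3/2 + (-1/455*(-274)*(-1/32218) - 2921/17249)/2 = 3/2 + ((274/455)*(-1/32218) - 2921/17249)/2 = 3/2 + (-137/7329595 - 2921/17249)/2 = 3/2 + (½)*(-21412110108/126428184155) = 3/2 - 10706055054/126428184155 = 357872442357/252856368310 ≈ 1.4153)
((34217 - 1*(-164677)) + z) - 270994 = ((34217 - 1*(-164677)) + 357872442357/252856368310) - 270994 = ((34217 + 164677) + 357872442357/252856368310) - 270994 = (198894 + 357872442357/252856368310) - 270994 = 50291972391091497/252856368310 - 270994 = -18230586282708643/252856368310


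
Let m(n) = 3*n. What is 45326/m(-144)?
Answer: -22663/216 ≈ -104.92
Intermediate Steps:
45326/m(-144) = 45326/((3*(-144))) = 45326/(-432) = 45326*(-1/432) = -22663/216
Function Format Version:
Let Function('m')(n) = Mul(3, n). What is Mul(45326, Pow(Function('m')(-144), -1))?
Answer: Rational(-22663, 216) ≈ -104.92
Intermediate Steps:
Mul(45326, Pow(Function('m')(-144), -1)) = Mul(45326, Pow(Mul(3, -144), -1)) = Mul(45326, Pow(-432, -1)) = Mul(45326, Rational(-1, 432)) = Rational(-22663, 216)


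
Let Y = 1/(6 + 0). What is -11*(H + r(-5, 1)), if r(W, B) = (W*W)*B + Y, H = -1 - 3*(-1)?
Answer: -1793/6 ≈ -298.83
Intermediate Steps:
H = 2 (H = -1 + 3 = 2)
Y = ⅙ (Y = 1/6 = ⅙ ≈ 0.16667)
r(W, B) = ⅙ + B*W² (r(W, B) = (W*W)*B + ⅙ = W²*B + ⅙ = B*W² + ⅙ = ⅙ + B*W²)
-11*(H + r(-5, 1)) = -11*(2 + (⅙ + 1*(-5)²)) = -11*(2 + (⅙ + 1*25)) = -11*(2 + (⅙ + 25)) = -11*(2 + 151/6) = -11*163/6 = -1793/6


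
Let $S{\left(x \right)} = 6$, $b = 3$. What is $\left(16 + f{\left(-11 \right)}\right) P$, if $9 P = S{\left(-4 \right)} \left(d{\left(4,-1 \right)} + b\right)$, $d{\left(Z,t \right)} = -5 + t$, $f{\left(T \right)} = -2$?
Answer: $-28$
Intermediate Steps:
$P = -2$ ($P = \frac{6 \left(\left(-5 - 1\right) + 3\right)}{9} = \frac{6 \left(-6 + 3\right)}{9} = \frac{6 \left(-3\right)}{9} = \frac{1}{9} \left(-18\right) = -2$)
$\left(16 + f{\left(-11 \right)}\right) P = \left(16 - 2\right) \left(-2\right) = 14 \left(-2\right) = -28$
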